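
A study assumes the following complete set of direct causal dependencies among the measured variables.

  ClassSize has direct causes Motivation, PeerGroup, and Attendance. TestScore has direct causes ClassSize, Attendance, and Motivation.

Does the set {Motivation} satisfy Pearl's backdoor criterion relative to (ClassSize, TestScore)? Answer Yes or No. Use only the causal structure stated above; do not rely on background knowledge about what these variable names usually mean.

Backdoor paths from ClassSize to TestScore (paths whose first edge points into ClassSize):
  P1: ClassSize <- Attendance -> TestScore
  P2: ClassSize <- Motivation -> TestScore
Condition 1 (no descendant of ClassSize in the set): holds — descendants of ClassSize are {TestScore}; none are in {Motivation}.
Condition 2 (every backdoor path blocked by {Motivation}):
  P1: open — no interior node is in the conditioning set.
  P2: blocked at fork node Motivation ∈ conditioning set.
{Motivation} does not satisfy the backdoor criterion.

No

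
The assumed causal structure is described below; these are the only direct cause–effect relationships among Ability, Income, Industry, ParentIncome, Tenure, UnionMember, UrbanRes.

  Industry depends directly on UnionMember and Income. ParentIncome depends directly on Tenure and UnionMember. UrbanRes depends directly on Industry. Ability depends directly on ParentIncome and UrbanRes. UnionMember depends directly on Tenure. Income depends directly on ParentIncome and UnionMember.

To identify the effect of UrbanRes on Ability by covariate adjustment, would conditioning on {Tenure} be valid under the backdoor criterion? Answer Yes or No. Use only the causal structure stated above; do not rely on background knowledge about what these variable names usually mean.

Backdoor paths from UrbanRes to Ability (paths whose first edge points into UrbanRes):
  P1: UrbanRes <- Industry <- UnionMember <- Tenure -> ParentIncome -> Ability
  P2: UrbanRes <- Industry <- UnionMember -> ParentIncome -> Ability
  P3: UrbanRes <- Industry <- UnionMember -> Income <- ParentIncome -> Ability
  P4: UrbanRes <- Industry <- Income <- UnionMember <- Tenure -> ParentIncome -> Ability
  P5: UrbanRes <- Industry <- Income <- UnionMember -> ParentIncome -> Ability
  P6: UrbanRes <- Industry <- Income <- ParentIncome -> Ability
Condition 1 (no descendant of UrbanRes in the set): holds — descendants of UrbanRes are {Ability}; none are in {Tenure}.
Condition 2 (every backdoor path blocked by {Tenure}):
  P1: blocked at fork node Tenure ∈ conditioning set.
  P2: open — no interior node is in the conditioning set.
  P3: blocked at collider Income (neither it nor any descendant is in the conditioning set).
  P4: blocked at fork node Tenure ∈ conditioning set.
  P5: open — no interior node is in the conditioning set.
  P6: open — no interior node is in the conditioning set.
{Tenure} does not satisfy the backdoor criterion.

No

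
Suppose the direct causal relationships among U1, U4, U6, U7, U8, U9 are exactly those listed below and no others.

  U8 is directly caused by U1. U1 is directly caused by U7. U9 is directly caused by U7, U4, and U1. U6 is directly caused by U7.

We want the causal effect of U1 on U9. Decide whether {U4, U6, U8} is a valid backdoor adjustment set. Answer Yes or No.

Backdoor paths from U1 to U9 (paths whose first edge points into U1):
  P1: U1 <- U7 -> U9
Condition 1 (no descendant of U1 in the set): FAILS — U8 is a descendant of U1.
Condition 2 (every backdoor path blocked by {U4, U6, U8}):
  P1: open — no interior node is in the conditioning set.
{U4, U6, U8} does not satisfy the backdoor criterion.

No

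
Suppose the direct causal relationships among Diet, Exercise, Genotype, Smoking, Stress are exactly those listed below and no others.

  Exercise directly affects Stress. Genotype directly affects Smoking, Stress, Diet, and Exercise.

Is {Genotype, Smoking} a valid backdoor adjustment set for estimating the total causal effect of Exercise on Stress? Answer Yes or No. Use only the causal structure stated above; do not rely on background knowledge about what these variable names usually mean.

Yes

Backdoor paths from Exercise to Stress (paths whose first edge points into Exercise):
  P1: Exercise <- Genotype -> Stress
Condition 1 (no descendant of Exercise in the set): holds — descendants of Exercise are {Stress}; none are in {Genotype, Smoking}.
Condition 2 (every backdoor path blocked by {Genotype, Smoking}):
  P1: blocked at fork node Genotype ∈ conditioning set.
{Genotype, Smoking} satisfies the backdoor criterion.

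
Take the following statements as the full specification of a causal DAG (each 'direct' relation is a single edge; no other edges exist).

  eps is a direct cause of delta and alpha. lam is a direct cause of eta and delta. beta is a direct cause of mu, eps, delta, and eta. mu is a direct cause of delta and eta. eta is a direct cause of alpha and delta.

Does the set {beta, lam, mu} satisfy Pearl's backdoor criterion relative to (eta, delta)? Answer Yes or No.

Yes

Backdoor paths from eta to delta (paths whose first edge points into eta):
  P1: eta <- beta -> mu -> delta
  P2: eta <- beta -> eps -> delta
  P3: eta <- beta -> delta
  P4: eta <- mu <- beta -> eps -> delta
  P5: eta <- mu <- beta -> delta
  P6: eta <- mu -> delta
  P7: eta <- lam -> delta
Condition 1 (no descendant of eta in the set): holds — descendants of eta are {alpha, delta}; none are in {beta, lam, mu}.
Condition 2 (every backdoor path blocked by {beta, lam, mu}):
  P1: blocked at fork node beta ∈ conditioning set.
  P2: blocked at fork node beta ∈ conditioning set.
  P3: blocked at fork node beta ∈ conditioning set.
  P4: blocked at chain node mu ∈ conditioning set.
  P5: blocked at chain node mu ∈ conditioning set.
  P6: blocked at fork node mu ∈ conditioning set.
  P7: blocked at fork node lam ∈ conditioning set.
{beta, lam, mu} satisfies the backdoor criterion.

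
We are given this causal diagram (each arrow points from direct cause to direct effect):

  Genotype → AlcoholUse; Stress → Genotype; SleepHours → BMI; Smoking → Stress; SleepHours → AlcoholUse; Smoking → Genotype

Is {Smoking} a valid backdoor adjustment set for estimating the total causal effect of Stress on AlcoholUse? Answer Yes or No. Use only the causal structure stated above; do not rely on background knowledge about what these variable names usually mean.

Backdoor paths from Stress to AlcoholUse (paths whose first edge points into Stress):
  P1: Stress <- Smoking -> Genotype -> AlcoholUse
Condition 1 (no descendant of Stress in the set): holds — descendants of Stress are {AlcoholUse, Genotype}; none are in {Smoking}.
Condition 2 (every backdoor path blocked by {Smoking}):
  P1: blocked at fork node Smoking ∈ conditioning set.
{Smoking} satisfies the backdoor criterion.

Yes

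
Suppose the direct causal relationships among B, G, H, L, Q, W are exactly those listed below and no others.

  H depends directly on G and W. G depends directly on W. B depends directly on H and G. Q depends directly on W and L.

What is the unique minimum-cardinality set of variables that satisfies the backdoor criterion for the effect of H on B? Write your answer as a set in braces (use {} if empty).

{G}

Variables eligible for adjustment (non-descendants of H, excluding H and B): {G, L, Q, W}.
Backdoor paths from H to B:
  P1: H <- W -> G -> B
  P2: H <- G -> B
The empty set is not sufficient: P1 (H <- W -> G -> B) has no collider blocking it and no conditioned non-collider, so it is open.
Try {G}:
  P1: blocked at chain node G ∈ conditioning set.
  P2: blocked at fork node G ∈ conditioning set.
{G} contains no descendant of H and blocks every backdoor path.
No other singleton works — e.g. {L} leaves P1 open — so {G} is the unique smallest valid adjustment set.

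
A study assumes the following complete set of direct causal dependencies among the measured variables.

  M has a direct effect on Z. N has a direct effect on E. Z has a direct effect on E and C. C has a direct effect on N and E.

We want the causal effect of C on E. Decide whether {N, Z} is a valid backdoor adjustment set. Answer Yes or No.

Backdoor paths from C to E (paths whose first edge points into C):
  P1: C <- Z -> E
Condition 1 (no descendant of C in the set): FAILS — N is a descendant of C.
Condition 2 (every backdoor path blocked by {N, Z}):
  P1: blocked at fork node Z ∈ conditioning set.
{N, Z} does not satisfy the backdoor criterion.

No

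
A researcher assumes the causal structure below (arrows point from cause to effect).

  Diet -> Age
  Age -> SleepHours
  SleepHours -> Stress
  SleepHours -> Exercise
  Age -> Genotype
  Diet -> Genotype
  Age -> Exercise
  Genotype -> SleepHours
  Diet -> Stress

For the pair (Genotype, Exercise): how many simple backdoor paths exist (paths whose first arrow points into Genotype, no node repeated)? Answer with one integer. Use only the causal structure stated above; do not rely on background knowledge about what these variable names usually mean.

7

A backdoor path from Genotype to Exercise is any simple undirected path whose first edge points into Genotype (i.e. leaves Genotype via a parent).
Parents of Genotype: {Age, Diet}.
Enumerating:
  P1: Genotype <- Diet -> Age -> SleepHours -> Exercise
  P2: Genotype <- Diet -> Age -> Exercise
  P3: Genotype <- Diet -> Stress <- SleepHours <- Age -> Exercise
  P4: Genotype <- Diet -> Stress <- SleepHours -> Exercise
  P5: Genotype <- Age <- Diet -> Stress <- SleepHours -> Exercise
  P6: Genotype <- Age -> SleepHours -> Exercise
  P7: Genotype <- Age -> Exercise
That exhausts the simple backdoor paths. Count: 7.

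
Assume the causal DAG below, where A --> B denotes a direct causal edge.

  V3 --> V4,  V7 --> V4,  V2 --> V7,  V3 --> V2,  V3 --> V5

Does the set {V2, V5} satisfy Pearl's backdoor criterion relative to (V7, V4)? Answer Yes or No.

Yes

Backdoor paths from V7 to V4 (paths whose first edge points into V7):
  P1: V7 <- V2 <- V3 -> V4
Condition 1 (no descendant of V7 in the set): holds — descendants of V7 are {V4}; none are in {V2, V5}.
Condition 2 (every backdoor path blocked by {V2, V5}):
  P1: blocked at chain node V2 ∈ conditioning set.
{V2, V5} satisfies the backdoor criterion.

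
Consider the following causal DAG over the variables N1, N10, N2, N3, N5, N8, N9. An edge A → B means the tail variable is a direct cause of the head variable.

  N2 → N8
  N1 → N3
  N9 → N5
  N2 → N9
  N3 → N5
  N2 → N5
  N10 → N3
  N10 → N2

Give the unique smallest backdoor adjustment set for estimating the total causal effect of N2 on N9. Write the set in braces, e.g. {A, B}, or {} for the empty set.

{}

Variables eligible for adjustment (non-descendants of N2, excluding N2 and N9): {N1, N10, N3}.
Backdoor paths from N2 to N9:
  P1: N2 <- N10 -> N3 -> N5 <- N9
Each backdoor path contains an unconditioned collider, so every path is already blocked with the empty conditioning set:
  P1: blocked at collider N5 (neither it nor any descendant is in the conditioning set).
The empty set is therefore the unique smallest valid set.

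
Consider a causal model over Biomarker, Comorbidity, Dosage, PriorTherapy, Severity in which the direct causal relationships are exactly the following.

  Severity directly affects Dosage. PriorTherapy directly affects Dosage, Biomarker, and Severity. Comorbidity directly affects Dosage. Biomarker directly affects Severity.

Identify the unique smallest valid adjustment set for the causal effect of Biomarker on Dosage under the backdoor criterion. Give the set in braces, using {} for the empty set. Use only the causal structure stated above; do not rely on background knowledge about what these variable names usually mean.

{PriorTherapy}

Variables eligible for adjustment (non-descendants of Biomarker, excluding Biomarker and Dosage): {Comorbidity, PriorTherapy}.
Backdoor paths from Biomarker to Dosage:
  P1: Biomarker <- PriorTherapy -> Severity -> Dosage
  P2: Biomarker <- PriorTherapy -> Dosage
The empty set is not sufficient: P1 (Biomarker <- PriorTherapy -> Severity -> Dosage) has no collider blocking it and no conditioned non-collider, so it is open.
Try {PriorTherapy}:
  P1: blocked at fork node PriorTherapy ∈ conditioning set.
  P2: blocked at fork node PriorTherapy ∈ conditioning set.
{PriorTherapy} contains no descendant of Biomarker and blocks every backdoor path.
No other singleton works — e.g. {Comorbidity} leaves P1 open — so {PriorTherapy} is the unique smallest valid adjustment set.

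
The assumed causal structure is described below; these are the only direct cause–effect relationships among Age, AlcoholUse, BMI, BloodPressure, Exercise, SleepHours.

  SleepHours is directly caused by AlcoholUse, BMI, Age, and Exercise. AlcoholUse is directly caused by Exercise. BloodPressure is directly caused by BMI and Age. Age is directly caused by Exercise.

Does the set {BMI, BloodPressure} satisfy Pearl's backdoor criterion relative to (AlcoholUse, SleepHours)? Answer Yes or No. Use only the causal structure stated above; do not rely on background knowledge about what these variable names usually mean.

No

Backdoor paths from AlcoholUse to SleepHours (paths whose first edge points into AlcoholUse):
  P1: AlcoholUse <- Exercise -> Age -> BloodPressure <- BMI -> SleepHours
  P2: AlcoholUse <- Exercise -> Age -> SleepHours
  P3: AlcoholUse <- Exercise -> SleepHours
Condition 1 (no descendant of AlcoholUse in the set): holds — descendants of AlcoholUse are {SleepHours}; none are in {BMI, BloodPressure}.
Condition 2 (every backdoor path blocked by {BMI, BloodPressure}):
  P1: blocked at fork node BMI ∈ conditioning set.
  P2: open — no interior node is in the conditioning set.
  P3: open — no interior node is in the conditioning set.
{BMI, BloodPressure} does not satisfy the backdoor criterion.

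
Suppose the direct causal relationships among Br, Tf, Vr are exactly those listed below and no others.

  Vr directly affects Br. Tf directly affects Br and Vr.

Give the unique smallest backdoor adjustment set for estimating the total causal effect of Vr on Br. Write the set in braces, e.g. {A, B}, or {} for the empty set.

Variables eligible for adjustment (non-descendants of Vr, excluding Vr and Br): {Tf}.
Backdoor paths from Vr to Br:
  P1: Vr <- Tf -> Br
The empty set is not sufficient: P1 (Vr <- Tf -> Br) has no collider blocking it and no conditioned non-collider, so it is open.
Try {Tf}:
  P1: blocked at fork node Tf ∈ conditioning set.
{Tf} contains no descendant of Vr and blocks every backdoor path.
{Tf} is the unique smallest valid adjustment set.

{Tf}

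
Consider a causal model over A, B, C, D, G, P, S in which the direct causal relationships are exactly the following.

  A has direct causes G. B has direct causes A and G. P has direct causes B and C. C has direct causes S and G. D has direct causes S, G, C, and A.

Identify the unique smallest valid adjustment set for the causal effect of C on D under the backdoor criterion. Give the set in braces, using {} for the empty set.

{G, S}

Variables eligible for adjustment (non-descendants of C, excluding C and D): {A, B, G, S}.
Backdoor paths from C to D:
  P1: C <- S -> D
  P2: C <- G -> A -> D
  P3: C <- G -> D
  P4: C <- G -> B <- A -> D
The empty set is not sufficient: P1 (C <- S -> D) has no collider blocking it and no conditioned non-collider, so it is open.
Try {G, S}:
  P1: blocked at fork node S ∈ conditioning set.
  P2: blocked at fork node G ∈ conditioning set.
  P3: blocked at fork node G ∈ conditioning set.
  P4: blocked at fork node G ∈ conditioning set.
{G, S} contains no descendant of C and blocks every backdoor path.
Every element of {G, S} is needed (dropping G leaves P2 open; dropping S leaves P1 open), so no proper subset is valid.
Among all size-2 subsets of the eligible variables, only {G, S} blocks every backdoor path, so it is the unique smallest valid adjustment set.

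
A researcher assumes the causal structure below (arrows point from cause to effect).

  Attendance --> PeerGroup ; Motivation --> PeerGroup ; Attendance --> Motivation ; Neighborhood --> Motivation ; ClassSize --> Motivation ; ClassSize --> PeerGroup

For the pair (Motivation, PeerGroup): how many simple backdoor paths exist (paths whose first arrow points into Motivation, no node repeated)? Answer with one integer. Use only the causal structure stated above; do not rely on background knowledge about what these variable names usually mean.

2

A backdoor path from Motivation to PeerGroup is any simple undirected path whose first edge points into Motivation (i.e. leaves Motivation via a parent).
Parents of Motivation: {Attendance, ClassSize, Neighborhood}.
Enumerating:
  P1: Motivation <- ClassSize -> PeerGroup
  P2: Motivation <- Attendance -> PeerGroup
That exhausts the simple backdoor paths. Count: 2.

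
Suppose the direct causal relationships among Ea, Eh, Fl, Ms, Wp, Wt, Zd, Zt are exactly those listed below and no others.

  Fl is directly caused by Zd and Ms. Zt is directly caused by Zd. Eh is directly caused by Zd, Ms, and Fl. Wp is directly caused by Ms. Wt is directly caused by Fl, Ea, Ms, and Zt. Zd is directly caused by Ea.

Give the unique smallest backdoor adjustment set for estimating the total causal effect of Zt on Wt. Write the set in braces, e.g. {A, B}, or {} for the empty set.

{Zd}

Variables eligible for adjustment (non-descendants of Zt, excluding Zt and Wt): {Ea, Eh, Fl, Ms, Wp, Zd}.
Backdoor paths from Zt to Wt:
  P1: Zt <- Zd <- Ea -> Wt
  P2: Zt <- Zd -> Fl <- Ms -> Wt
  P3: Zt <- Zd -> Fl -> Wt
  P4: Zt <- Zd -> Fl -> Eh <- Ms -> Wt
  P5: Zt <- Zd -> Eh <- Ms -> Fl -> Wt
  P6: Zt <- Zd -> Eh <- Ms -> Wt
  P7: Zt <- Zd -> Eh <- Fl <- Ms -> Wt
  P8: Zt <- Zd -> Eh <- Fl -> Wt
The empty set is not sufficient: P1 (Zt <- Zd <- Ea -> Wt) has no collider blocking it and no conditioned non-collider, so it is open.
Try {Zd}:
  P1: blocked at chain node Zd ∈ conditioning set.
  P2: blocked at fork node Zd ∈ conditioning set.
  P3: blocked at fork node Zd ∈ conditioning set.
  P4: blocked at fork node Zd ∈ conditioning set.
  P5: blocked at fork node Zd ∈ conditioning set.
  P6: blocked at fork node Zd ∈ conditioning set.
  P7: blocked at fork node Zd ∈ conditioning set.
  P8: blocked at fork node Zd ∈ conditioning set.
{Zd} contains no descendant of Zt and blocks every backdoor path.
No other singleton works — e.g. {Ea} leaves P3 open — so {Zd} is the unique smallest valid adjustment set.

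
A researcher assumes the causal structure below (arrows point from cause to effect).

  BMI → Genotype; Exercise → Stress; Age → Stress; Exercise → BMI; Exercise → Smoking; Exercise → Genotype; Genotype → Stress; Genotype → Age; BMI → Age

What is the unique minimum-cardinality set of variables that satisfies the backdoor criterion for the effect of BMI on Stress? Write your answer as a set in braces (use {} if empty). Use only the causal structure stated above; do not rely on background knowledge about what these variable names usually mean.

Variables eligible for adjustment (non-descendants of BMI, excluding BMI and Stress): {Exercise, Smoking}.
Backdoor paths from BMI to Stress:
  P1: BMI <- Exercise -> Genotype -> Age -> Stress
  P2: BMI <- Exercise -> Genotype -> Stress
  P3: BMI <- Exercise -> Stress
The empty set is not sufficient: P1 (BMI <- Exercise -> Genotype -> Age -> Stress) has no collider blocking it and no conditioned non-collider, so it is open.
Try {Exercise}:
  P1: blocked at fork node Exercise ∈ conditioning set.
  P2: blocked at fork node Exercise ∈ conditioning set.
  P3: blocked at fork node Exercise ∈ conditioning set.
{Exercise} contains no descendant of BMI and blocks every backdoor path.
No other singleton works — e.g. {Smoking} leaves P1 open — so {Exercise} is the unique smallest valid adjustment set.

{Exercise}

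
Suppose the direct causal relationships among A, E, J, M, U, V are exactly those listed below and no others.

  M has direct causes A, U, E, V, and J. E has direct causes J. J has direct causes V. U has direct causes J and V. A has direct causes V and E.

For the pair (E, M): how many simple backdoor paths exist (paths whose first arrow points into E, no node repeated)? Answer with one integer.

A backdoor path from E to M is any simple undirected path whose first edge points into E (i.e. leaves E via a parent).
Parents of E: {J}.
Enumerating:
  P1: E <- J <- V -> U -> M
  P2: E <- J <- V -> A -> M
  P3: E <- J <- V -> M
  P4: E <- J -> U <- V -> A -> M
  P5: E <- J -> U <- V -> M
  P6: E <- J -> U -> M
  P7: E <- J -> M
That exhausts the simple backdoor paths. Count: 7.

7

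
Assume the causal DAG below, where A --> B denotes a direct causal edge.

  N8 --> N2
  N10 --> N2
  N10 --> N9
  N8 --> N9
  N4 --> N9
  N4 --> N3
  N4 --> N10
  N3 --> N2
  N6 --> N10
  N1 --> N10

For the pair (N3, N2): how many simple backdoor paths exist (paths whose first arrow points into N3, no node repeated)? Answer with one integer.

4

A backdoor path from N3 to N2 is any simple undirected path whose first edge points into N3 (i.e. leaves N3 via a parent).
Parents of N3: {N4}.
Enumerating:
  P1: N3 <- N4 -> N10 -> N9 <- N8 -> N2
  P2: N3 <- N4 -> N10 -> N2
  P3: N3 <- N4 -> N9 <- N8 -> N2
  P4: N3 <- N4 -> N9 <- N10 -> N2
That exhausts the simple backdoor paths. Count: 4.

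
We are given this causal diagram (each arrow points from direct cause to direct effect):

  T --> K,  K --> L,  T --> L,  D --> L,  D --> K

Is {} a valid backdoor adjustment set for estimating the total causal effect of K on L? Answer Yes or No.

Backdoor paths from K to L (paths whose first edge points into K):
  P1: K <- T -> L
  P2: K <- D -> L
Condition 1 (no descendant of K in the set): holds — descendants of K are {L}; none are in {}.
Condition 2 (every backdoor path blocked by {}):
  P1: open — no interior node is in the conditioning set.
  P2: open — no interior node is in the conditioning set.
{} does not satisfy the backdoor criterion.

No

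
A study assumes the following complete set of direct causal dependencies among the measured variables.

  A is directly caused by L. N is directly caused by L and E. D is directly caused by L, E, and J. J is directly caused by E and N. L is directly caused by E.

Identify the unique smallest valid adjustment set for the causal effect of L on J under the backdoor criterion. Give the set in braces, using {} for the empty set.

{E}

Variables eligible for adjustment (non-descendants of L, excluding L and J): {E}.
Backdoor paths from L to J:
  P1: L <- E -> N -> J
  P2: L <- E -> J
  P3: L <- E -> D <- J
The empty set is not sufficient: P1 (L <- E -> N -> J) has no collider blocking it and no conditioned non-collider, so it is open.
Try {E}:
  P1: blocked at fork node E ∈ conditioning set.
  P2: blocked at fork node E ∈ conditioning set.
  P3: blocked at fork node E ∈ conditioning set.
{E} contains no descendant of L and blocks every backdoor path.
{E} is the unique smallest valid adjustment set.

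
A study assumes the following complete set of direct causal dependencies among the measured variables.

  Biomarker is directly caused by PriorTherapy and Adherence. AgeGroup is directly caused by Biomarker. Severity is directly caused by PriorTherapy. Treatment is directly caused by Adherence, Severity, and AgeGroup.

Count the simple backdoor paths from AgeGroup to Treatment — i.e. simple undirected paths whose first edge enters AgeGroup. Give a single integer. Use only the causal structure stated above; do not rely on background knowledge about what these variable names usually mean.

2

A backdoor path from AgeGroup to Treatment is any simple undirected path whose first edge points into AgeGroup (i.e. leaves AgeGroup via a parent).
Parents of AgeGroup: {Biomarker}.
Enumerating:
  P1: AgeGroup <- Biomarker <- PriorTherapy -> Severity -> Treatment
  P2: AgeGroup <- Biomarker <- Adherence -> Treatment
That exhausts the simple backdoor paths. Count: 2.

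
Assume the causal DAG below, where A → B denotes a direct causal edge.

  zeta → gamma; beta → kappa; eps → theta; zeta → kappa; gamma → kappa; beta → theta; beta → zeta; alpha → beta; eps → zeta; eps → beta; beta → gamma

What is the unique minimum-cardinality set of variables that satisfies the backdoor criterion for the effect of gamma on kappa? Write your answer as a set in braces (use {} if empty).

Variables eligible for adjustment (non-descendants of gamma, excluding gamma and kappa): {alpha, beta, eps, theta, zeta}.
Backdoor paths from gamma to kappa:
  P1: gamma <- beta <- eps -> zeta -> kappa
  P2: gamma <- beta -> theta <- eps -> zeta -> kappa
  P3: gamma <- beta -> zeta -> kappa
  P4: gamma <- beta -> kappa
  P5: gamma <- zeta <- eps -> beta -> kappa
  P6: gamma <- zeta <- eps -> theta <- beta -> kappa
  P7: gamma <- zeta <- beta -> kappa
  P8: gamma <- zeta -> kappa
The empty set is not sufficient: P1 (gamma <- beta <- eps -> zeta -> kappa) has no collider blocking it and no conditioned non-collider, so it is open.
Try {beta, zeta}:
  P1: blocked at chain node beta ∈ conditioning set.
  P2: blocked at fork node beta ∈ conditioning set.
  P3: blocked at fork node beta ∈ conditioning set.
  P4: blocked at fork node beta ∈ conditioning set.
  P5: blocked at chain node zeta ∈ conditioning set.
  P6: blocked at chain node zeta ∈ conditioning set.
  P7: blocked at chain node zeta ∈ conditioning set.
  P8: blocked at fork node zeta ∈ conditioning set.
{beta, zeta} contains no descendant of gamma and blocks every backdoor path.
Every element of {beta, zeta} is needed (dropping beta leaves P4 open; dropping zeta leaves P8 open), so no proper subset is valid.
Among all size-2 subsets of the eligible variables, only {beta, zeta} blocks every backdoor path, so it is the unique smallest valid adjustment set.

{beta, zeta}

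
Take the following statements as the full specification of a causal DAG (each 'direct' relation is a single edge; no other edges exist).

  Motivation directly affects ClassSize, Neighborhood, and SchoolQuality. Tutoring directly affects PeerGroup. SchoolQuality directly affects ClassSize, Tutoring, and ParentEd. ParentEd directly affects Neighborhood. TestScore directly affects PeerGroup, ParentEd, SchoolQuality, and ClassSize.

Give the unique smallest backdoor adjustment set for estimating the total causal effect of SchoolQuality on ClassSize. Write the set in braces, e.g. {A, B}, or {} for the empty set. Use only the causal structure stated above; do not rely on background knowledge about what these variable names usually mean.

Variables eligible for adjustment (non-descendants of SchoolQuality, excluding SchoolQuality and ClassSize): {Motivation, TestScore}.
Backdoor paths from SchoolQuality to ClassSize:
  P1: SchoolQuality <- TestScore -> ParentEd -> Neighborhood <- Motivation -> ClassSize
  P2: SchoolQuality <- TestScore -> ClassSize
  P3: SchoolQuality <- Motivation -> Neighborhood <- ParentEd <- TestScore -> ClassSize
  P4: SchoolQuality <- Motivation -> ClassSize
The empty set is not sufficient: P2 (SchoolQuality <- TestScore -> ClassSize) has no collider blocking it and no conditioned non-collider, so it is open.
Try {Motivation, TestScore}:
  P1: blocked at fork node TestScore ∈ conditioning set.
  P2: blocked at fork node TestScore ∈ conditioning set.
  P3: blocked at fork node Motivation ∈ conditioning set.
  P4: blocked at fork node Motivation ∈ conditioning set.
{Motivation, TestScore} contains no descendant of SchoolQuality and blocks every backdoor path.
Every element of {Motivation, TestScore} is needed (dropping Motivation leaves P4 open; dropping TestScore leaves P2 open), so no proper subset is valid.
Among all size-2 subsets of the eligible variables, only {Motivation, TestScore} blocks every backdoor path, so it is the unique smallest valid adjustment set.

{Motivation, TestScore}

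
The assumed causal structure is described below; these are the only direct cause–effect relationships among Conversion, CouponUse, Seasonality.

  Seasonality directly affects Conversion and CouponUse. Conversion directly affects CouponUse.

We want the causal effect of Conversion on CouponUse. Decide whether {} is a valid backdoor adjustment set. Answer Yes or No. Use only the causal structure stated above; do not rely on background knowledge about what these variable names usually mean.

Backdoor paths from Conversion to CouponUse (paths whose first edge points into Conversion):
  P1: Conversion <- Seasonality -> CouponUse
Condition 1 (no descendant of Conversion in the set): holds — descendants of Conversion are {CouponUse}; none are in {}.
Condition 2 (every backdoor path blocked by {}):
  P1: open — no interior node is in the conditioning set.
{} does not satisfy the backdoor criterion.

No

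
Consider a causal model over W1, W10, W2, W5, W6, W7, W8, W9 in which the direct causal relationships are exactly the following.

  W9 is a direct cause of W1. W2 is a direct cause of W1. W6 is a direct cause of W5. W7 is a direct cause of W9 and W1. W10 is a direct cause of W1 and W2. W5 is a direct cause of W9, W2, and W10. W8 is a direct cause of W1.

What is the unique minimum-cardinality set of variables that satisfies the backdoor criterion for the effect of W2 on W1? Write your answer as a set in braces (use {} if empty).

Variables eligible for adjustment (non-descendants of W2, excluding W2 and W1): {W10, W5, W6, W7, W8, W9}.
Backdoor paths from W2 to W1:
  P1: W2 <- W5 -> W10 -> W1
  P2: W2 <- W5 -> W9 <- W7 -> W1
  P3: W2 <- W5 -> W9 -> W1
  P4: W2 <- W10 <- W5 -> W9 <- W7 -> W1
  P5: W2 <- W10 <- W5 -> W9 -> W1
  P6: W2 <- W10 -> W1
The empty set is not sufficient: P1 (W2 <- W5 -> W10 -> W1) has no collider blocking it and no conditioned non-collider, so it is open.
Try {W10, W5}:
  P1: blocked at fork node W5 ∈ conditioning set.
  P2: blocked at fork node W5 ∈ conditioning set.
  P3: blocked at fork node W5 ∈ conditioning set.
  P4: blocked at chain node W10 ∈ conditioning set.
  P5: blocked at chain node W10 ∈ conditioning set.
  P6: blocked at fork node W10 ∈ conditioning set.
{W10, W5} contains no descendant of W2 and blocks every backdoor path.
Every element of {W10, W5} is needed (dropping W10 leaves P6 open; dropping W5 leaves P3 open), so no proper subset is valid.
Among all size-2 subsets of the eligible variables, only {W10, W5} blocks every backdoor path, so it is the unique smallest valid adjustment set.

{W10, W5}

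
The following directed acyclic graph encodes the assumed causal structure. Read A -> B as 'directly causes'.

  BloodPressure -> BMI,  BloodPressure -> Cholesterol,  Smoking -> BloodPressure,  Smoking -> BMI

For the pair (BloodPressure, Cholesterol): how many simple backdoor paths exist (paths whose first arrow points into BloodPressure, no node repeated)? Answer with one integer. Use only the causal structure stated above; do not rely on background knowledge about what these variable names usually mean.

A backdoor path from BloodPressure to Cholesterol is any simple undirected path whose first edge points into BloodPressure (i.e. leaves BloodPressure via a parent).
Parents of BloodPressure: {Smoking}.
No simple path from any parent of BloodPressure reaches Cholesterol without revisiting BloodPressure, so there are no backdoor paths.

0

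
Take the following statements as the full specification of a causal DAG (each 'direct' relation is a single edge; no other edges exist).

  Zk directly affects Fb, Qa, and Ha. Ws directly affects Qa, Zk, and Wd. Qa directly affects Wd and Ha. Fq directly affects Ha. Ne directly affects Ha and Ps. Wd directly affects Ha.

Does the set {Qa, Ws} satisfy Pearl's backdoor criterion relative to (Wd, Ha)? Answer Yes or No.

Backdoor paths from Wd to Ha (paths whose first edge points into Wd):
  P1: Wd <- Ws -> Zk -> Qa -> Ha
  P2: Wd <- Ws -> Zk -> Ha
  P3: Wd <- Ws -> Qa <- Zk -> Ha
  P4: Wd <- Ws -> Qa -> Ha
  P5: Wd <- Qa <- Ws -> Zk -> Ha
  P6: Wd <- Qa <- Zk -> Ha
  P7: Wd <- Qa -> Ha
Condition 1 (no descendant of Wd in the set): holds — descendants of Wd are {Ha}; none are in {Qa, Ws}.
Condition 2 (every backdoor path blocked by {Qa, Ws}):
  P1: blocked at fork node Ws ∈ conditioning set.
  P2: blocked at fork node Ws ∈ conditioning set.
  P3: blocked at fork node Ws ∈ conditioning set.
  P4: blocked at fork node Ws ∈ conditioning set.
  P5: blocked at chain node Qa ∈ conditioning set.
  P6: blocked at chain node Qa ∈ conditioning set.
  P7: blocked at fork node Qa ∈ conditioning set.
{Qa, Ws} satisfies the backdoor criterion.

Yes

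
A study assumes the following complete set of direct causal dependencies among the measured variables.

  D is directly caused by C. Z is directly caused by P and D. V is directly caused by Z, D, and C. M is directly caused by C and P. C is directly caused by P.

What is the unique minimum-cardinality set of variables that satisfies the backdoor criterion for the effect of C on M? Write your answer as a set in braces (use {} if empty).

Variables eligible for adjustment (non-descendants of C, excluding C and M): {P}.
Backdoor paths from C to M:
  P1: C <- P -> M
The empty set is not sufficient: P1 (C <- P -> M) has no collider blocking it and no conditioned non-collider, so it is open.
Try {P}:
  P1: blocked at fork node P ∈ conditioning set.
{P} contains no descendant of C and blocks every backdoor path.
{P} is the unique smallest valid adjustment set.

{P}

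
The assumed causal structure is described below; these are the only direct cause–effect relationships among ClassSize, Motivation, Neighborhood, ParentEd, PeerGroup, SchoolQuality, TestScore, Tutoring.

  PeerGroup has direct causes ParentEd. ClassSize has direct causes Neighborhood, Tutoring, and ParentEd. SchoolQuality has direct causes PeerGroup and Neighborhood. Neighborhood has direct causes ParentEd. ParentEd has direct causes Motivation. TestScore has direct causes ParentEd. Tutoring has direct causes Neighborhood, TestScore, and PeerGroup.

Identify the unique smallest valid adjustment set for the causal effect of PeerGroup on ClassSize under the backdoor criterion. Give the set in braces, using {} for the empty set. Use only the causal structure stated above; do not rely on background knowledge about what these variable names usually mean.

Variables eligible for adjustment (non-descendants of PeerGroup, excluding PeerGroup and ClassSize): {Motivation, Neighborhood, ParentEd, TestScore}.
Backdoor paths from PeerGroup to ClassSize:
  P1: PeerGroup <- ParentEd -> Neighborhood -> Tutoring -> ClassSize
  P2: PeerGroup <- ParentEd -> Neighborhood -> ClassSize
  P3: PeerGroup <- ParentEd -> TestScore -> Tutoring <- Neighborhood -> ClassSize
  P4: PeerGroup <- ParentEd -> TestScore -> Tutoring -> ClassSize
  P5: PeerGroup <- ParentEd -> ClassSize
The empty set is not sufficient: P1 (PeerGroup <- ParentEd -> Neighborhood -> Tutoring -> ClassSize) has no collider blocking it and no conditioned non-collider, so it is open.
Try {ParentEd}:
  P1: blocked at fork node ParentEd ∈ conditioning set.
  P2: blocked at fork node ParentEd ∈ conditioning set.
  P3: blocked at fork node ParentEd ∈ conditioning set.
  P4: blocked at fork node ParentEd ∈ conditioning set.
  P5: blocked at fork node ParentEd ∈ conditioning set.
{ParentEd} contains no descendant of PeerGroup and blocks every backdoor path.
No other singleton works — e.g. {Motivation} leaves P1 open — so {ParentEd} is the unique smallest valid adjustment set.

{ParentEd}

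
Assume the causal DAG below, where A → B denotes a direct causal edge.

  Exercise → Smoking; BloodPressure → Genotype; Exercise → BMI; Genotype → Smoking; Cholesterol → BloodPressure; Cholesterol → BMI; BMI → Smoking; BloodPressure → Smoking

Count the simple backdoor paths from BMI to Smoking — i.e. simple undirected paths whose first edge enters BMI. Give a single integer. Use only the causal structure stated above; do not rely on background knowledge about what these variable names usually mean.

A backdoor path from BMI to Smoking is any simple undirected path whose first edge points into BMI (i.e. leaves BMI via a parent).
Parents of BMI: {Cholesterol, Exercise}.
Enumerating:
  P1: BMI <- Exercise -> Smoking
  P2: BMI <- Cholesterol -> BloodPressure -> Genotype -> Smoking
  P3: BMI <- Cholesterol -> BloodPressure -> Smoking
That exhausts the simple backdoor paths. Count: 3.

3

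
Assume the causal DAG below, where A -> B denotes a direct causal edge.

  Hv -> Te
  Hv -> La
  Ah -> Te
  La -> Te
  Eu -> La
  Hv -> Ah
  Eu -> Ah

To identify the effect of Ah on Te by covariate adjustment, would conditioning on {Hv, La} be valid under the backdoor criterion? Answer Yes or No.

Backdoor paths from Ah to Te (paths whose first edge points into Ah):
  P1: Ah <- Eu -> La <- Hv -> Te
  P2: Ah <- Eu -> La -> Te
  P3: Ah <- Hv -> La -> Te
  P4: Ah <- Hv -> Te
Condition 1 (no descendant of Ah in the set): holds — descendants of Ah are {Te}; none are in {Hv, La}.
Condition 2 (every backdoor path blocked by {Hv, La}):
  P1: blocked at fork node Hv ∈ conditioning set.
  P2: blocked at chain node La ∈ conditioning set.
  P3: blocked at fork node Hv ∈ conditioning set.
  P4: blocked at fork node Hv ∈ conditioning set.
{Hv, La} satisfies the backdoor criterion.

Yes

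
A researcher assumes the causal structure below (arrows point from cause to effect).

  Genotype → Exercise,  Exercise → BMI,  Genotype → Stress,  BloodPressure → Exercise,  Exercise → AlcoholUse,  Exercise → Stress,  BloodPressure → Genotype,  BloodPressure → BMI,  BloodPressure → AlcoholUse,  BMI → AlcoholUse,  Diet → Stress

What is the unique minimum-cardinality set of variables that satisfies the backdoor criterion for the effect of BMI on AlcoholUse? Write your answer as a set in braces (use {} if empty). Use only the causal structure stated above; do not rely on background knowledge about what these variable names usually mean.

Variables eligible for adjustment (non-descendants of BMI, excluding BMI and AlcoholUse): {BloodPressure, Diet, Exercise, Genotype, Stress}.
Backdoor paths from BMI to AlcoholUse:
  P1: BMI <- BloodPressure -> Genotype -> Exercise -> AlcoholUse
  P2: BMI <- BloodPressure -> Genotype -> Stress <- Exercise -> AlcoholUse
  P3: BMI <- BloodPressure -> Exercise -> AlcoholUse
  P4: BMI <- BloodPressure -> AlcoholUse
  P5: BMI <- Exercise <- BloodPressure -> AlcoholUse
  P6: BMI <- Exercise <- Genotype <- BloodPressure -> AlcoholUse
  P7: BMI <- Exercise -> Stress <- Genotype <- BloodPressure -> AlcoholUse
  P8: BMI <- Exercise -> AlcoholUse
The empty set is not sufficient: P1 (BMI <- BloodPressure -> Genotype -> Exercise -> AlcoholUse) has no collider blocking it and no conditioned non-collider, so it is open.
Try {BloodPressure, Exercise}:
  P1: blocked at fork node BloodPressure ∈ conditioning set.
  P2: blocked at fork node BloodPressure ∈ conditioning set.
  P3: blocked at fork node BloodPressure ∈ conditioning set.
  P4: blocked at fork node BloodPressure ∈ conditioning set.
  P5: blocked at chain node Exercise ∈ conditioning set.
  P6: blocked at chain node Exercise ∈ conditioning set.
  P7: blocked at fork node Exercise ∈ conditioning set.
  P8: blocked at fork node Exercise ∈ conditioning set.
{BloodPressure, Exercise} contains no descendant of BMI and blocks every backdoor path.
Every element of {BloodPressure, Exercise} is needed (dropping BloodPressure leaves P4 open; dropping Exercise leaves P8 open), so no proper subset is valid.
Among all size-2 subsets of the eligible variables, only {BloodPressure, Exercise} blocks every backdoor path, so it is the unique smallest valid adjustment set.

{BloodPressure, Exercise}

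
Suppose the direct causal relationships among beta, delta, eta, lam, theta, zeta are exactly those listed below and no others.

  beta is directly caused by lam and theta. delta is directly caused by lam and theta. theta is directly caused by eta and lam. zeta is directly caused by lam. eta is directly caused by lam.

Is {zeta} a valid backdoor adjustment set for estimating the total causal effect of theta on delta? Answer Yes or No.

No

Backdoor paths from theta to delta (paths whose first edge points into theta):
  P1: theta <- lam -> delta
  P2: theta <- eta <- lam -> delta
Condition 1 (no descendant of theta in the set): holds — descendants of theta are {beta, delta}; none are in {zeta}.
Condition 2 (every backdoor path blocked by {zeta}):
  P1: open — no interior node is in the conditioning set.
  P2: open — no interior node is in the conditioning set.
{zeta} does not satisfy the backdoor criterion.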